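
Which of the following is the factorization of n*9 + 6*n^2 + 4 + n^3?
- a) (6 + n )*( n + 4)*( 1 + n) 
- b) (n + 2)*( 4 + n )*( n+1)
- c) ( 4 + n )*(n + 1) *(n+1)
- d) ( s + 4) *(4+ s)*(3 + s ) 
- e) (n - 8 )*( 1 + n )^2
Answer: c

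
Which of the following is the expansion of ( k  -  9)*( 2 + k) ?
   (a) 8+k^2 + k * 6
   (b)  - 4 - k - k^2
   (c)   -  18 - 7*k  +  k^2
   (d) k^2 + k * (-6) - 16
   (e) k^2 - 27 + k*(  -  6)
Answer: c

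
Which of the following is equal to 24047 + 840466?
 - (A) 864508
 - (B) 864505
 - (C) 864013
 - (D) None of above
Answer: D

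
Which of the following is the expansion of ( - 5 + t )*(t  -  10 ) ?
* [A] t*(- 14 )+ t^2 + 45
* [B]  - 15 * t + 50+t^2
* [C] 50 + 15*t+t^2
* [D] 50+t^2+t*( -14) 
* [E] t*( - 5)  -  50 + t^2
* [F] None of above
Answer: B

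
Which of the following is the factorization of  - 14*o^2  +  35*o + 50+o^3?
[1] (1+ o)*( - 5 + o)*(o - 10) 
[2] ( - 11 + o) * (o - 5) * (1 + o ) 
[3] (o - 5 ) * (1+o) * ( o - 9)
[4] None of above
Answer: 1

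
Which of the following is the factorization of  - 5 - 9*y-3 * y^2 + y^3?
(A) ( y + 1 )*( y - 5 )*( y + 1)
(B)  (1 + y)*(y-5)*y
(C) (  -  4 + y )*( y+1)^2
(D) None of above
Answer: A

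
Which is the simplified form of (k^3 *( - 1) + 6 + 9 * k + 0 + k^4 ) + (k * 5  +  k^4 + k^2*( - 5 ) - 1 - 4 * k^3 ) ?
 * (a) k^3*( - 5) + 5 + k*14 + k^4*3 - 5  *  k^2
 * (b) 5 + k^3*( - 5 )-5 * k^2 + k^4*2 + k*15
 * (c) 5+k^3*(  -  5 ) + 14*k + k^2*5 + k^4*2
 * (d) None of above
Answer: d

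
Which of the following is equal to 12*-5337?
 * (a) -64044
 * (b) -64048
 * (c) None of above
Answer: a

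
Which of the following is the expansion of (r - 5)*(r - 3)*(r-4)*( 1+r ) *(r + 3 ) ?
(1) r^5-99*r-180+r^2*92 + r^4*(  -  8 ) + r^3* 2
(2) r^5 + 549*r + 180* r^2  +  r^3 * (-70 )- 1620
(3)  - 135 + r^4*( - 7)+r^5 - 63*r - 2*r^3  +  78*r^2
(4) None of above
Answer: 1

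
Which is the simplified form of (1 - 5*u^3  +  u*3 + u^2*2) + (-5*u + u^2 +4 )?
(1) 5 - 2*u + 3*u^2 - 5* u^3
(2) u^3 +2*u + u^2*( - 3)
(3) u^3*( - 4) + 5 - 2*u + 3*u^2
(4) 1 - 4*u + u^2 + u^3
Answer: 1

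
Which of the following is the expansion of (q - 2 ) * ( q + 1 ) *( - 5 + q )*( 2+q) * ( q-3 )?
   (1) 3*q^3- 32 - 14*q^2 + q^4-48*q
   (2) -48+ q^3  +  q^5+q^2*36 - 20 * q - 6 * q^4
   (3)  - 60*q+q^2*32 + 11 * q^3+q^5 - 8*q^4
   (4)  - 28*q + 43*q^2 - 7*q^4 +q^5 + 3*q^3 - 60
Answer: 4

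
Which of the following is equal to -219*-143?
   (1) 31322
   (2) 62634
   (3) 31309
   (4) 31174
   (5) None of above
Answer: 5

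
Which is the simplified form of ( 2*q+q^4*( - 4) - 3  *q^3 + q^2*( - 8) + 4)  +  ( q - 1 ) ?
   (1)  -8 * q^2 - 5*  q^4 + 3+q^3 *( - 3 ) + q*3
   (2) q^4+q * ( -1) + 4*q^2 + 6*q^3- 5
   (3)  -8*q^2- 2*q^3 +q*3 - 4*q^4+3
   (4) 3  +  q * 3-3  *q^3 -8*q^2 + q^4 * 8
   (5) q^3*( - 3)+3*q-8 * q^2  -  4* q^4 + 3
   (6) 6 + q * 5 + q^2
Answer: 5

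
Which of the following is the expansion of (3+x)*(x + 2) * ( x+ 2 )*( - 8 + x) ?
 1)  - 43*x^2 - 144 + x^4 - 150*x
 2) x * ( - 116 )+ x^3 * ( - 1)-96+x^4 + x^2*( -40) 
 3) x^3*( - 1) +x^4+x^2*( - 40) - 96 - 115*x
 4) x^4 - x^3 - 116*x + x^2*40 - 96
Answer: 2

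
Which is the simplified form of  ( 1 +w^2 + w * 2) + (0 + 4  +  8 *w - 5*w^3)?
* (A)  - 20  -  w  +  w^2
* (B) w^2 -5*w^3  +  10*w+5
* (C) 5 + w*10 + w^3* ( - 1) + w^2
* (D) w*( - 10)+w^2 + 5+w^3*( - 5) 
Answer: B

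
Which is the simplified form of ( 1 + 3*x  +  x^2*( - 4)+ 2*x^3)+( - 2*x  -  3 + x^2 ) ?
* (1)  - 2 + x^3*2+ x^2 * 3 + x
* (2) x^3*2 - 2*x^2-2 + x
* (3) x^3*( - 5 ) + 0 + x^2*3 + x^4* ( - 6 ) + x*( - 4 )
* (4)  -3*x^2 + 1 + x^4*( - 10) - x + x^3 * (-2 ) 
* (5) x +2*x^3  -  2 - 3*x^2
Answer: 5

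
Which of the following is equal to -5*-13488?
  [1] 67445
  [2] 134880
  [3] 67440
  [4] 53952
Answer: 3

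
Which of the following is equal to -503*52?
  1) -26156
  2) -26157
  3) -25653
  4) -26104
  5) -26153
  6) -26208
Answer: 1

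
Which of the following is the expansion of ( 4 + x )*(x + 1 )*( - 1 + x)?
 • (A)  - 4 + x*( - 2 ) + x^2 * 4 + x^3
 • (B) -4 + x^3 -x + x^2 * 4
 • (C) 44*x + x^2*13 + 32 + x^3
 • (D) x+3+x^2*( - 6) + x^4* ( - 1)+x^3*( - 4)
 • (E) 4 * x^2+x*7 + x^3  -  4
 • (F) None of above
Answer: B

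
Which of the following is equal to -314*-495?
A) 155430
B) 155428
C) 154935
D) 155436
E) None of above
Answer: A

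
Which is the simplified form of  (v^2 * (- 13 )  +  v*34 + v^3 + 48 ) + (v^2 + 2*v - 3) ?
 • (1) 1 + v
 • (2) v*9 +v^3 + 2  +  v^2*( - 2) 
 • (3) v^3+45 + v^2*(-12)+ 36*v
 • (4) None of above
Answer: 3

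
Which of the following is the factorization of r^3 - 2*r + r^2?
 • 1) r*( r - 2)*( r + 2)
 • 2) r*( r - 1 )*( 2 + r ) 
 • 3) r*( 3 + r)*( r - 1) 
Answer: 2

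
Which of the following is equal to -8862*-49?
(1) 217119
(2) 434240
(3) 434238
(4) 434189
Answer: 3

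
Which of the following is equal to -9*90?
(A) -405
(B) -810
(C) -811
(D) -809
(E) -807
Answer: B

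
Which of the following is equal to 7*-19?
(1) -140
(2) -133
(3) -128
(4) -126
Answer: 2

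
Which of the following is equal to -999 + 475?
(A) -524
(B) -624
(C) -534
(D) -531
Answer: A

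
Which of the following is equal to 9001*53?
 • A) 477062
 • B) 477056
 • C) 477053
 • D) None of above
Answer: C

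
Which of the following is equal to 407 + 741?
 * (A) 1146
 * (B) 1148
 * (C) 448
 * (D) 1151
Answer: B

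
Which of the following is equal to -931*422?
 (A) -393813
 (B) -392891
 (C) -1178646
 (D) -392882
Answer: D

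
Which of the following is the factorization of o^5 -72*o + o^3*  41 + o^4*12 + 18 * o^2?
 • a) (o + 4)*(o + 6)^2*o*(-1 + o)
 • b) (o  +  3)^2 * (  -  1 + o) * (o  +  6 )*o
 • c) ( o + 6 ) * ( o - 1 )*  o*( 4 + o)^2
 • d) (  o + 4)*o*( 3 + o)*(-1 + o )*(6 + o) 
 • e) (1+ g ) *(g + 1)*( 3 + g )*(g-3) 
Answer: d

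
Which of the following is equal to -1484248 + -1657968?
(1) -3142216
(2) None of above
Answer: 1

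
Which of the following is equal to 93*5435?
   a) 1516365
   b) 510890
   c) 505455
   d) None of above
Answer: c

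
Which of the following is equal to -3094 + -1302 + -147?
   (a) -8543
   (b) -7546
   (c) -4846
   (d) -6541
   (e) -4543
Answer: e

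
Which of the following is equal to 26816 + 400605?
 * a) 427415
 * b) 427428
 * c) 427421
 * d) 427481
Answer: c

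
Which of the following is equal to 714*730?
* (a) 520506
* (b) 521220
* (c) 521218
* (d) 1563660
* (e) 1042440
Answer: b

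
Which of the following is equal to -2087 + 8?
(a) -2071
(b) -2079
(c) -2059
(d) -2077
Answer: b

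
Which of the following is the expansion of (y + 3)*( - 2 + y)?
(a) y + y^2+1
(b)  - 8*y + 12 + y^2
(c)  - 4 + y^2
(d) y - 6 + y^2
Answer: d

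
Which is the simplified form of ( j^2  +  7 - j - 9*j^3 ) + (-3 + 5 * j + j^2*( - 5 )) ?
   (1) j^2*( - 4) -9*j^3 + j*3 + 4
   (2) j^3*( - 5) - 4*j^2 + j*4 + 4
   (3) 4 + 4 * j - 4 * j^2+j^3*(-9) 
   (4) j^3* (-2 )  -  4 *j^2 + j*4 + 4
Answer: 3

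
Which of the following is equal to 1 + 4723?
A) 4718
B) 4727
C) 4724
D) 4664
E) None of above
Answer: C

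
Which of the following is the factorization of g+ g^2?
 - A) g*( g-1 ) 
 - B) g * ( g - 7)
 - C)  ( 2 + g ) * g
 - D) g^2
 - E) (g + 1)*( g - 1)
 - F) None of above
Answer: F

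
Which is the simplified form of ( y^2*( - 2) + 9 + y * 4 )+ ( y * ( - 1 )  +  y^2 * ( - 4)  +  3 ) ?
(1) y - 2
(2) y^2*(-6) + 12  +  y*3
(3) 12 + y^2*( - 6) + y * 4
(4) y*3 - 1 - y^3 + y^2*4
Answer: 2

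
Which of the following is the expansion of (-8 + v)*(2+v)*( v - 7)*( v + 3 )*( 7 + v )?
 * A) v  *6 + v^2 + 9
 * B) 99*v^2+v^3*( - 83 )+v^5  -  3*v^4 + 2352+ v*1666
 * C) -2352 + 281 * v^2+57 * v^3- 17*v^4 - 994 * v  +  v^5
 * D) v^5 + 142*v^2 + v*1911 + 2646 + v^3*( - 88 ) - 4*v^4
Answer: B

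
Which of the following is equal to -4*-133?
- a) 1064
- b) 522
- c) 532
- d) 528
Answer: c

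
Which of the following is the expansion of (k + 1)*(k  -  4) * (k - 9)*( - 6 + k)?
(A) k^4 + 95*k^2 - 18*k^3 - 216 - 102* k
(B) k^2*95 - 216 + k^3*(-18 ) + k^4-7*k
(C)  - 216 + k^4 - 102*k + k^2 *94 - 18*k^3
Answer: A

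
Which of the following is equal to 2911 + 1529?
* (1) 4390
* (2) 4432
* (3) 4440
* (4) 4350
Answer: 3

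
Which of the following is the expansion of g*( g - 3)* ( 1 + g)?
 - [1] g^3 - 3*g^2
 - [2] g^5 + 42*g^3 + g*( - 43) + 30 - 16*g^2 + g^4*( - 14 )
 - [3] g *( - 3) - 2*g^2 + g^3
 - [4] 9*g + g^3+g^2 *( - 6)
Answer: 3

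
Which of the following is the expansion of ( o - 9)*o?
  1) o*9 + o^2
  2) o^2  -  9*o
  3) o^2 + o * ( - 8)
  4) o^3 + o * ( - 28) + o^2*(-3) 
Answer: 2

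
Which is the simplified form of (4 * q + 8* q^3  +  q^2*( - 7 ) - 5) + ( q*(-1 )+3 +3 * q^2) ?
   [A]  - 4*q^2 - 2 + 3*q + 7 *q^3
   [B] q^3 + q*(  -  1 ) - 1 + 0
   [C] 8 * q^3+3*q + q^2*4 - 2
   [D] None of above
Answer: D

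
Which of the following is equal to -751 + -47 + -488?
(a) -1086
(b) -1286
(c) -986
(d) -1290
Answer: b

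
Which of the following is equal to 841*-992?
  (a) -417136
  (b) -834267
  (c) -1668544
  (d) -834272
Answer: d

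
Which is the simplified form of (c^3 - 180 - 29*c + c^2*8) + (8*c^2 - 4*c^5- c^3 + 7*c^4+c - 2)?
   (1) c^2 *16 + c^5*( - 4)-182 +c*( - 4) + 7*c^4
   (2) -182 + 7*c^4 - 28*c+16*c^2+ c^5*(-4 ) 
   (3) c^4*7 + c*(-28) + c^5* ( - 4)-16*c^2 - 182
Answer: 2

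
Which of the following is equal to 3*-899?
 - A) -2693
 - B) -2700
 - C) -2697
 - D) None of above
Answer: C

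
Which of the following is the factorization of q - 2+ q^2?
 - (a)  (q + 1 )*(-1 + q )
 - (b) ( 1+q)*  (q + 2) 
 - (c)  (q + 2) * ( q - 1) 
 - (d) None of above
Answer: c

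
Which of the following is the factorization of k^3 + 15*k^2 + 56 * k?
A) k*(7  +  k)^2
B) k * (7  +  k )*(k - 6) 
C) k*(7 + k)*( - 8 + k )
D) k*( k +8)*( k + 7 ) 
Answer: D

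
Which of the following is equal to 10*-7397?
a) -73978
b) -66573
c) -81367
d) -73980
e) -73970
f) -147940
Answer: e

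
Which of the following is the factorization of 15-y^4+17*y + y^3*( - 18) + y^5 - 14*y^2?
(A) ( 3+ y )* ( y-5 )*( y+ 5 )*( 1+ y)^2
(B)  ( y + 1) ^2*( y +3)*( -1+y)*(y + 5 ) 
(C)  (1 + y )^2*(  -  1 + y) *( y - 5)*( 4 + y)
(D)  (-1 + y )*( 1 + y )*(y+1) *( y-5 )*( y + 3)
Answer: D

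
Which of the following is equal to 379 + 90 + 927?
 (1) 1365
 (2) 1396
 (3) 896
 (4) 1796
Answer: 2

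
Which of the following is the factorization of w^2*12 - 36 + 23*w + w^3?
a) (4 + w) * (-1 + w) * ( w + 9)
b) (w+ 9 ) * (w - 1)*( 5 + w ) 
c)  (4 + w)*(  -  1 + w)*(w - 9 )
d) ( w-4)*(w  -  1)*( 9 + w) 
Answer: a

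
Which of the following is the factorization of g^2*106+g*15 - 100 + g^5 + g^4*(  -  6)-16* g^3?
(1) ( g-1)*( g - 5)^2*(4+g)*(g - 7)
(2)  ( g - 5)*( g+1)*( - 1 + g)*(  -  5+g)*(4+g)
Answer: 2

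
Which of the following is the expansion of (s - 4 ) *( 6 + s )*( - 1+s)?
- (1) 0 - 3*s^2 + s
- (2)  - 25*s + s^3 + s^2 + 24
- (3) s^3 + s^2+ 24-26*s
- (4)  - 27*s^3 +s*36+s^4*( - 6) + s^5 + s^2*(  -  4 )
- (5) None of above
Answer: 3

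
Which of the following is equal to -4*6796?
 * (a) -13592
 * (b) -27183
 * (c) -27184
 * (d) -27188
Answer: c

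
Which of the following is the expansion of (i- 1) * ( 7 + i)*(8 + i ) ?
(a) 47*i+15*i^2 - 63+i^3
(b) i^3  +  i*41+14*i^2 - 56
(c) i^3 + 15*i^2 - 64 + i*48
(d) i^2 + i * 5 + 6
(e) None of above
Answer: b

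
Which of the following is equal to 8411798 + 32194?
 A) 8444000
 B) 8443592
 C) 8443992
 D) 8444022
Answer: C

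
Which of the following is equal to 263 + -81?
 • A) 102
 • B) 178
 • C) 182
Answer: C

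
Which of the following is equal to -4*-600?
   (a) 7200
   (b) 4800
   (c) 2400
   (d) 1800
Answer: c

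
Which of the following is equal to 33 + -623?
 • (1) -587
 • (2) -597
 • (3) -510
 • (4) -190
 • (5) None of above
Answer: 5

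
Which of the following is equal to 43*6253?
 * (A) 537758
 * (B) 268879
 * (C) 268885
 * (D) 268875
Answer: B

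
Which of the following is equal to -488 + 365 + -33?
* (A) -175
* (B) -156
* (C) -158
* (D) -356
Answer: B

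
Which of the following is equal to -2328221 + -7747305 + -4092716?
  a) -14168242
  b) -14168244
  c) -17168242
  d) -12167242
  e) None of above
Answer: a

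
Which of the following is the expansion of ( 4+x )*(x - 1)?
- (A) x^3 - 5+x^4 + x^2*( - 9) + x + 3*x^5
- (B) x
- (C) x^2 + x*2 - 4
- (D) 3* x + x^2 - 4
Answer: D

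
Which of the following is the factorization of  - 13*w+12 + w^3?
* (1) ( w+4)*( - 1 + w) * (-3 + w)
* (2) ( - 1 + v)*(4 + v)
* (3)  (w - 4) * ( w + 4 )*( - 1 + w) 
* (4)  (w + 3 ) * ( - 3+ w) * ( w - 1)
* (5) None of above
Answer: 1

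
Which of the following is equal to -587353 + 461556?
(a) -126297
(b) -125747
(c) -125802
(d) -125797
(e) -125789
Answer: d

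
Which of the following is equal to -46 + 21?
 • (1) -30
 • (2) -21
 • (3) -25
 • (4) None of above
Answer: 3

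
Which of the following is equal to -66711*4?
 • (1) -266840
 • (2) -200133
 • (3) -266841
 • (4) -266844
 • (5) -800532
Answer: 4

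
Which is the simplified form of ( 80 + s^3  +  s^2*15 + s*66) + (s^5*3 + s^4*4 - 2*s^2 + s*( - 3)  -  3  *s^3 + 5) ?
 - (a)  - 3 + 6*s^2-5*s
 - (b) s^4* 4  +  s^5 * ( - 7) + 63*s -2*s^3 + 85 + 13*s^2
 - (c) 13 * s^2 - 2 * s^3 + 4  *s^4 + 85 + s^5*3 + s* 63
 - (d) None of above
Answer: c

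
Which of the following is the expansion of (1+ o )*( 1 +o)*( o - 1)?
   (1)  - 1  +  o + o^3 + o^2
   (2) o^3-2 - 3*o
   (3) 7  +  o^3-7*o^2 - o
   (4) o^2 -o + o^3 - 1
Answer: 4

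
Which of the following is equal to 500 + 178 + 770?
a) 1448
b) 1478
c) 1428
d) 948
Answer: a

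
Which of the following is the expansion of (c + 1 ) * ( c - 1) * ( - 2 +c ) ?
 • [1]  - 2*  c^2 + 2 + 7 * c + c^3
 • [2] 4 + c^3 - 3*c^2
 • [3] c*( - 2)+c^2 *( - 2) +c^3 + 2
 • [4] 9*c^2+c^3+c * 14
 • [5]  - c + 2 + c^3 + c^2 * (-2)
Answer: 5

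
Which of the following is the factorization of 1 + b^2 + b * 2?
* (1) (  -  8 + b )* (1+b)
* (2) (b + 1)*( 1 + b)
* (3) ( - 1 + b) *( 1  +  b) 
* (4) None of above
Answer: 2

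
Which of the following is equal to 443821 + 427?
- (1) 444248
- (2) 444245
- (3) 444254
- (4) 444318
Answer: 1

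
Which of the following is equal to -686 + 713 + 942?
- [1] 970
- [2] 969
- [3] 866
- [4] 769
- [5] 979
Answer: 2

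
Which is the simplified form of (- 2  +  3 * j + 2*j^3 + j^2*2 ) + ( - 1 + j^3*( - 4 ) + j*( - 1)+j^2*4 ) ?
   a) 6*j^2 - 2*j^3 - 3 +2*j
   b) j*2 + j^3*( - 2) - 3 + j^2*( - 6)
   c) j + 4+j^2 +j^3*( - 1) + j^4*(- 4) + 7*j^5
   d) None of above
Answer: a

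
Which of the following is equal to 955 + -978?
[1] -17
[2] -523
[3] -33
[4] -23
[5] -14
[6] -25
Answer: 4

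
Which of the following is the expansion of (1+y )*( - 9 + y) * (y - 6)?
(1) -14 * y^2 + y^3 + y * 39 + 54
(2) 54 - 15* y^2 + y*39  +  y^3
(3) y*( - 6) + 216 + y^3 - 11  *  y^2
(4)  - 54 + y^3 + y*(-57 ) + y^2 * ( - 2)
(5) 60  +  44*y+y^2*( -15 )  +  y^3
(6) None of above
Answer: 1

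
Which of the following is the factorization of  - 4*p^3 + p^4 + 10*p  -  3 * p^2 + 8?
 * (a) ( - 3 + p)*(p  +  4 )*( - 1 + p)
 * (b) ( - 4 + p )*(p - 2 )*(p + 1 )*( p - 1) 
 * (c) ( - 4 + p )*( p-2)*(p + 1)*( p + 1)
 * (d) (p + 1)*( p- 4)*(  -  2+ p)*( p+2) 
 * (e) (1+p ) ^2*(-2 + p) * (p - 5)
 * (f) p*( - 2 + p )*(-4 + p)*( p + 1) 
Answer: c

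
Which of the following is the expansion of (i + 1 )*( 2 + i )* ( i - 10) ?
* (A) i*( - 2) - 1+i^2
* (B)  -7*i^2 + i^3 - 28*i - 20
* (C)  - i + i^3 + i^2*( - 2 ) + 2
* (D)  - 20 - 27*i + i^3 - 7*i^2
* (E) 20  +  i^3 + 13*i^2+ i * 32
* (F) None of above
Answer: B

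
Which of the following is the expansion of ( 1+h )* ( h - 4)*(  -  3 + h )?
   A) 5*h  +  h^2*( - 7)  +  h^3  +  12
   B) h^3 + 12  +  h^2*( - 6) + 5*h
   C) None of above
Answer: B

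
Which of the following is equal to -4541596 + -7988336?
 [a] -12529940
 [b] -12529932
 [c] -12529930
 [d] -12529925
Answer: b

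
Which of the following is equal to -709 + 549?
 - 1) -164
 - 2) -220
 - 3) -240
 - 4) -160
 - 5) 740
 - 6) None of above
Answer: 4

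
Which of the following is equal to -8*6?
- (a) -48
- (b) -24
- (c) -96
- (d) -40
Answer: a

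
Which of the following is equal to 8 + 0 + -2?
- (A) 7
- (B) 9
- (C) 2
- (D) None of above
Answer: D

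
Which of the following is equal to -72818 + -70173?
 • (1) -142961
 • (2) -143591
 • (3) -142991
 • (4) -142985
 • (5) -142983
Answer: 3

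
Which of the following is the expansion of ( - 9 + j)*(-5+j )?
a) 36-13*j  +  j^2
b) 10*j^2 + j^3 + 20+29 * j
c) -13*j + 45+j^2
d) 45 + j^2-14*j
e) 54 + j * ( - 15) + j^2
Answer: d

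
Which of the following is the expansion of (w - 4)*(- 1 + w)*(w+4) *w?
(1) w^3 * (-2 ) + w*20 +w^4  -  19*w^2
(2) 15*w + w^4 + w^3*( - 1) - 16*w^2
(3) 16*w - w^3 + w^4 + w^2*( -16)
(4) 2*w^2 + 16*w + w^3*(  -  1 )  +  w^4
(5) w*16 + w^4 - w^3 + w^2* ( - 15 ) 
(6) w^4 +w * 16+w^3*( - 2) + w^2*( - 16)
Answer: 3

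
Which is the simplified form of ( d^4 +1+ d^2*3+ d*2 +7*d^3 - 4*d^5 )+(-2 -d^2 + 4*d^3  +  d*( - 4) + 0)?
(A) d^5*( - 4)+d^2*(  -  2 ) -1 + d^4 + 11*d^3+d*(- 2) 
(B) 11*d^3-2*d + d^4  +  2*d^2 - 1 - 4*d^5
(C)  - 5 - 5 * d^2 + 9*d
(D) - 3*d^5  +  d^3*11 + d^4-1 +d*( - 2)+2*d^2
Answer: B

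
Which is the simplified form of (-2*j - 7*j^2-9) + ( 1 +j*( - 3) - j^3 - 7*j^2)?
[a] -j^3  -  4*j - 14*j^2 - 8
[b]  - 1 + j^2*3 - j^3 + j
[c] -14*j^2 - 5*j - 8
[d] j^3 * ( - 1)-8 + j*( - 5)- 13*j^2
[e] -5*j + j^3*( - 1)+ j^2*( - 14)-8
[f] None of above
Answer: e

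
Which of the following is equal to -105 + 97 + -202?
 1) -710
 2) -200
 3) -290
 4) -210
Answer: 4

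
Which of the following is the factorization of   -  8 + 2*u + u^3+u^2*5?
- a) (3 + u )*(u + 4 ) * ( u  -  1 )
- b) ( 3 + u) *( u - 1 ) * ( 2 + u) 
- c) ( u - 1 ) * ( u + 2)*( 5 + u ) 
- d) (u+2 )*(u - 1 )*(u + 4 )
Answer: d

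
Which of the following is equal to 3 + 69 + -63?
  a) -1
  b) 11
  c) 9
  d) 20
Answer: c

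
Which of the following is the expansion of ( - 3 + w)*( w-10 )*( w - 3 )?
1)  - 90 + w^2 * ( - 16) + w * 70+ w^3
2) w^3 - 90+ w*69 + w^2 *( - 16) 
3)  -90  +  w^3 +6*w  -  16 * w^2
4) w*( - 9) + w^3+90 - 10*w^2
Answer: 2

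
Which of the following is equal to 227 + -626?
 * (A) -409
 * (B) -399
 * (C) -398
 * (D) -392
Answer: B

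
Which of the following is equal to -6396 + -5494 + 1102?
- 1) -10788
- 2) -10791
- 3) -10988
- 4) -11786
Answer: 1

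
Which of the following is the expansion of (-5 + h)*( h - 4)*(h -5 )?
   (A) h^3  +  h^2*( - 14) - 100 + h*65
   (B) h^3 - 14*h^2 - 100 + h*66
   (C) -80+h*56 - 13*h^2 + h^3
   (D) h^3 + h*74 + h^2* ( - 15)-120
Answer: A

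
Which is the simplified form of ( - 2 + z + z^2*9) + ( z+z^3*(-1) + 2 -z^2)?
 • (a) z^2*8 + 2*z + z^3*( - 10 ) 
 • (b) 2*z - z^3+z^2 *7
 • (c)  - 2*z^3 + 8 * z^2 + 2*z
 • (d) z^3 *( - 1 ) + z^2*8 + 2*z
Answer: d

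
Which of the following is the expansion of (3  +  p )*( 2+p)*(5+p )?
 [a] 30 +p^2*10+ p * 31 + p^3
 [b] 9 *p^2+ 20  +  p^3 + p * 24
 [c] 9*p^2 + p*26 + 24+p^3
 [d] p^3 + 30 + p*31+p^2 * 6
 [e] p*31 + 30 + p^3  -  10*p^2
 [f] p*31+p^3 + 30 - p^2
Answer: a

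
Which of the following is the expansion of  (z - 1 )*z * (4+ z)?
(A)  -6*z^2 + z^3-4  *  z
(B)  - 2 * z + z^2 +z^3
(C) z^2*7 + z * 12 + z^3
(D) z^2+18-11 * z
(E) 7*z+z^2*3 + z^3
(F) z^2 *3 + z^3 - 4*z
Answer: F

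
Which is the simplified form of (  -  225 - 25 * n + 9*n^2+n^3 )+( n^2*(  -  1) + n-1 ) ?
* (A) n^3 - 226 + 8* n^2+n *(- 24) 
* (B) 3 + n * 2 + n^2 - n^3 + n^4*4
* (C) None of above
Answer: A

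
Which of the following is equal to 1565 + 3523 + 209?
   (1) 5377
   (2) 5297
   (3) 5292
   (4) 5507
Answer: 2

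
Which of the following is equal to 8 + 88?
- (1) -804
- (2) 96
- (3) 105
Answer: 2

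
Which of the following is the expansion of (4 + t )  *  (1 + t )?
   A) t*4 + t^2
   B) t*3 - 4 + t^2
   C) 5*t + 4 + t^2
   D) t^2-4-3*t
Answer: C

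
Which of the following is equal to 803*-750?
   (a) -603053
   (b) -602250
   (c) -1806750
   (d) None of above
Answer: b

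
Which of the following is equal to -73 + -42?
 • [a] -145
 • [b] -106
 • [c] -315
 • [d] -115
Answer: d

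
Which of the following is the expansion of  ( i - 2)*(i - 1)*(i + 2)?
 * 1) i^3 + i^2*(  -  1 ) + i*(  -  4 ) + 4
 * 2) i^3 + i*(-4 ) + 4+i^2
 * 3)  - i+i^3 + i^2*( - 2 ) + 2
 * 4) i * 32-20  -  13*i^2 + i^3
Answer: 1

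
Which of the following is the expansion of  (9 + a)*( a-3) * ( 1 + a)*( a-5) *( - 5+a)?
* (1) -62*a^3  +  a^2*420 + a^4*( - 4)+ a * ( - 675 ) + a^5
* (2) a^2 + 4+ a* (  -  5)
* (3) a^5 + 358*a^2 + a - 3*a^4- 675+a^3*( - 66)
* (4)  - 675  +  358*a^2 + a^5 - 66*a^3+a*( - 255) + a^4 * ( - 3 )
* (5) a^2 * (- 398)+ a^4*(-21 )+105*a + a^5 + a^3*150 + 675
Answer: 4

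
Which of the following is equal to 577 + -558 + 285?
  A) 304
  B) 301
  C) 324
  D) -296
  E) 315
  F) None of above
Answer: A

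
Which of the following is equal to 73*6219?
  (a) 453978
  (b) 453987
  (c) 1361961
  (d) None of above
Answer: b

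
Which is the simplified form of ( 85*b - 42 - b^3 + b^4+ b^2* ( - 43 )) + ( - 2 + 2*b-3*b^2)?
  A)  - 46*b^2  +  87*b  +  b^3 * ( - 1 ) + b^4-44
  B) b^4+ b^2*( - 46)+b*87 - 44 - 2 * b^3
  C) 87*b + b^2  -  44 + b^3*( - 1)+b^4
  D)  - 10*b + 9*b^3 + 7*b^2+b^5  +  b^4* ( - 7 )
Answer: A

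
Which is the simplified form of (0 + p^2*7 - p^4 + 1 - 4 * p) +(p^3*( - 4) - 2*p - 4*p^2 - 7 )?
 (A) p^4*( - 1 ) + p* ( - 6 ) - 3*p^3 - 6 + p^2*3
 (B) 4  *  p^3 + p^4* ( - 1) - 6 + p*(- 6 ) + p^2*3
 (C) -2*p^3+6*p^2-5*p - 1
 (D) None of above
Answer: D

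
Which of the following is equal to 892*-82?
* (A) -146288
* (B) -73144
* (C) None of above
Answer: B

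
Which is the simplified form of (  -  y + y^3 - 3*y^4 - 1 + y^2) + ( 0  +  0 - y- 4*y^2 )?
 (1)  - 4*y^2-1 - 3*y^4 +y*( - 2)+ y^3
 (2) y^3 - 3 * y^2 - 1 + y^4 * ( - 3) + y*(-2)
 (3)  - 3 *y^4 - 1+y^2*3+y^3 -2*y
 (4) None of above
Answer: 2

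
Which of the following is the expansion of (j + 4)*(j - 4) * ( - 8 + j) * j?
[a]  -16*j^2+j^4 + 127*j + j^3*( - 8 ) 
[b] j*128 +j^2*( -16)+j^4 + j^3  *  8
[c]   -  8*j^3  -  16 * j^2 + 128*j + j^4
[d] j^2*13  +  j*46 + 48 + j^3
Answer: c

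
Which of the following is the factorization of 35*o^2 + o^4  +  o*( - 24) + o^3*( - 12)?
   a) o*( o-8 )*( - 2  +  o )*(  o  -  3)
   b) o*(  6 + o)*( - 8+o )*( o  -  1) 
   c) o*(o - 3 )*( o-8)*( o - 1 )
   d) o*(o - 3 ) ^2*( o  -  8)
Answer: c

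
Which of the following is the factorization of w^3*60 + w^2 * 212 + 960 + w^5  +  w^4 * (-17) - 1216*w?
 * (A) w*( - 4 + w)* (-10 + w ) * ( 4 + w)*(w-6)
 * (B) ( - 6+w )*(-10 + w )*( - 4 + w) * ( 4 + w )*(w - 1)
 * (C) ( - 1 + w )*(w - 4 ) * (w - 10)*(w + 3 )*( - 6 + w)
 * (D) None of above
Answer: B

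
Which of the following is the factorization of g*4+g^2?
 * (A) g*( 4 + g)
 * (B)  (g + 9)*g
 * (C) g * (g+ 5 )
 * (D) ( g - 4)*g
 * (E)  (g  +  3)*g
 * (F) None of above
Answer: A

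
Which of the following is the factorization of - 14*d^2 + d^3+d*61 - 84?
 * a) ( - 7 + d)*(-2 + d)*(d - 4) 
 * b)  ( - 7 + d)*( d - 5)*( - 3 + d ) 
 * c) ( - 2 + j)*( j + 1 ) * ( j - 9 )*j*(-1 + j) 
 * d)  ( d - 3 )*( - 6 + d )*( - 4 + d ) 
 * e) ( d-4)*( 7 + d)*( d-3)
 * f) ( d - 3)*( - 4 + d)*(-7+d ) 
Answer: f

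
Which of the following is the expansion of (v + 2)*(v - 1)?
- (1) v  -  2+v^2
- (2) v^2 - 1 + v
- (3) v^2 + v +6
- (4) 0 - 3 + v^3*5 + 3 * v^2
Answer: 1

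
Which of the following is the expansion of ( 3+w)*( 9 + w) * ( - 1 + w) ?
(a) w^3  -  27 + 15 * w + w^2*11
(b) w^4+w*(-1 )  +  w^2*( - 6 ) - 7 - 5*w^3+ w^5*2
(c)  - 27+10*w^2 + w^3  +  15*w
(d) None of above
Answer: a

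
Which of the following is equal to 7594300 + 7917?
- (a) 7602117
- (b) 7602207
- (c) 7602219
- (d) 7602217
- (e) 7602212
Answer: d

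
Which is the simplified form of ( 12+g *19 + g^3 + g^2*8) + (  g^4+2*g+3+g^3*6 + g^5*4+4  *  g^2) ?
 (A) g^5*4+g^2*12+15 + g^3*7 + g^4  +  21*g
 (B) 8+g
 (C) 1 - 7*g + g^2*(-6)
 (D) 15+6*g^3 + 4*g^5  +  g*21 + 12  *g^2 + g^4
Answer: A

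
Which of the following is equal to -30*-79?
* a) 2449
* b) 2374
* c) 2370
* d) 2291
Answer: c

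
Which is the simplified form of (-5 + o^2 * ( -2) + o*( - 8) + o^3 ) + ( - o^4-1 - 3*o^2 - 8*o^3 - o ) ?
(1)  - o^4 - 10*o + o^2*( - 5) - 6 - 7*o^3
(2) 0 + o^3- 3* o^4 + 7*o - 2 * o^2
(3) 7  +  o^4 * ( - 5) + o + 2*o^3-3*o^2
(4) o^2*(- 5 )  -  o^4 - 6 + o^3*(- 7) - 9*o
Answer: 4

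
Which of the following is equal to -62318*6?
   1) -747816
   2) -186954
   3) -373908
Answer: 3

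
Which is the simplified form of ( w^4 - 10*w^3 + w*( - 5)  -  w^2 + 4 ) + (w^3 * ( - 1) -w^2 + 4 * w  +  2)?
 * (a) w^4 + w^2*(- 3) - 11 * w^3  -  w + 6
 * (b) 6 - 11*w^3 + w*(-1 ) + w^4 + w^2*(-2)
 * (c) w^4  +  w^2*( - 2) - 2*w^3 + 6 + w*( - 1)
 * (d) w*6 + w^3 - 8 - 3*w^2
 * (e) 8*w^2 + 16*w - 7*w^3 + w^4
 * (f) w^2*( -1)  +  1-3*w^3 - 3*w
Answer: b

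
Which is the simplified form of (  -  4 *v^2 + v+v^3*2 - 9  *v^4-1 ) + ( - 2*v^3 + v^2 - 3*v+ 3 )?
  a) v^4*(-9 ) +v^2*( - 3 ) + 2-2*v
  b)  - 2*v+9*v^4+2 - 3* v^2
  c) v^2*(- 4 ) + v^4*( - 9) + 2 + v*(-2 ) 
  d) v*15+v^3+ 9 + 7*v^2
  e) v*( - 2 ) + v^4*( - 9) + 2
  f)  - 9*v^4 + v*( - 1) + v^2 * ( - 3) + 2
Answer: a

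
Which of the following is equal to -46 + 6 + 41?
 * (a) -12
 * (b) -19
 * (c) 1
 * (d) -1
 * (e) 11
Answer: c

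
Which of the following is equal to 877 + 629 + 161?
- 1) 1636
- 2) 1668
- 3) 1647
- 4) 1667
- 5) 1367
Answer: 4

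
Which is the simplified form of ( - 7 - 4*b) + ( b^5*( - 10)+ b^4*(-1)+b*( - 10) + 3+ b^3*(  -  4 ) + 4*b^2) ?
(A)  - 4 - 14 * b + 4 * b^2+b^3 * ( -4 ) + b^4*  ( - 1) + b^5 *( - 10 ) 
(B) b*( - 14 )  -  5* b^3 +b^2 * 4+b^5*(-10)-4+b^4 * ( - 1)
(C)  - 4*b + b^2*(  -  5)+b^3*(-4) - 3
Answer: A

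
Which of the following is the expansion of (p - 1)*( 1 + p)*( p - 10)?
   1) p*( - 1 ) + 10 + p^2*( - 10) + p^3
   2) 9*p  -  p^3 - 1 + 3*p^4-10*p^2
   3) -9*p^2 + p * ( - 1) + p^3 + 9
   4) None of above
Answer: 1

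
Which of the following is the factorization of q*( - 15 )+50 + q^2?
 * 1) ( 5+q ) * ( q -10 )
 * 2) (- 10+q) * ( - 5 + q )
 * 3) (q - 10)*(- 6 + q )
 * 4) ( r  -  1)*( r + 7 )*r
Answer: 2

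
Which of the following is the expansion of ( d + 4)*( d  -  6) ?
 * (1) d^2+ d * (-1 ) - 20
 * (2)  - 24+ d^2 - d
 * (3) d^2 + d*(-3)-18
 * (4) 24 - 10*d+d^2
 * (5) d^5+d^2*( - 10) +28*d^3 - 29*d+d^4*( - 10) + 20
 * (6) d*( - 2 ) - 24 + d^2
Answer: 6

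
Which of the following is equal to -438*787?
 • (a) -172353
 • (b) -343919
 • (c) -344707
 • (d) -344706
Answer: d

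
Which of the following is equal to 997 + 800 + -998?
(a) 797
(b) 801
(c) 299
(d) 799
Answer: d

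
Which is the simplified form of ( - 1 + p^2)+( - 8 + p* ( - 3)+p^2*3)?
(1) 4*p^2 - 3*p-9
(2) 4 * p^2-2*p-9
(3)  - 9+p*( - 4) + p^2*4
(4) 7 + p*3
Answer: 1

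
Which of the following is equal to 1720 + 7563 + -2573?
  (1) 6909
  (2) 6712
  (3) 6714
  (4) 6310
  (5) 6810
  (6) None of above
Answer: 6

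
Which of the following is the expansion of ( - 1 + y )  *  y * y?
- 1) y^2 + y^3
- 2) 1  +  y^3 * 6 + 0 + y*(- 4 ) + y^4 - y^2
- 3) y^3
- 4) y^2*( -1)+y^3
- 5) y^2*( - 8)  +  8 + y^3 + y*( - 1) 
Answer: 4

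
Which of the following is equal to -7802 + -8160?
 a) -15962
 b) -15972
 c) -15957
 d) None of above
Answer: a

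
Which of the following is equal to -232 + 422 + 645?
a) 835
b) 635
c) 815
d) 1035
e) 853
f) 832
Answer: a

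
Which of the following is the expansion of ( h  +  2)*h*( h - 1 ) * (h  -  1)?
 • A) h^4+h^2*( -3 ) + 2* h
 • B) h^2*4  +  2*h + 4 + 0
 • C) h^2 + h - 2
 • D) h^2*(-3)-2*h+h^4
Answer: A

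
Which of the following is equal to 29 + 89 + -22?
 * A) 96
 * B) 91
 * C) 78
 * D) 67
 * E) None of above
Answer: A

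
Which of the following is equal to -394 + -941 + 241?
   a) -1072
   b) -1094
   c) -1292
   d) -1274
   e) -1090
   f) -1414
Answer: b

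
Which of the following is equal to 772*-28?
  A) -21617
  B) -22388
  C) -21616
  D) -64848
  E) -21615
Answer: C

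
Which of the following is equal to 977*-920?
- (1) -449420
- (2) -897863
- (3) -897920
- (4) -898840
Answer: 4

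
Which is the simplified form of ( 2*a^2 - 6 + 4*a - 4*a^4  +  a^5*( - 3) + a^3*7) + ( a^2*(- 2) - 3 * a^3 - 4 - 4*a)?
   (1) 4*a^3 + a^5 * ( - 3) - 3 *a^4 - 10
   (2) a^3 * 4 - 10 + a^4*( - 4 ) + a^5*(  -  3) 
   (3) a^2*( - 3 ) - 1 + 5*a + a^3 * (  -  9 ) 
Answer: 2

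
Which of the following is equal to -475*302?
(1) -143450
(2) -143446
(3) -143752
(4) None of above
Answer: 1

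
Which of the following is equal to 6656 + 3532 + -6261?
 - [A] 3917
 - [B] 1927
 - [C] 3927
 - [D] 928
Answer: C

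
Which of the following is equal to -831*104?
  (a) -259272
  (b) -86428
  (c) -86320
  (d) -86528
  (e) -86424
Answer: e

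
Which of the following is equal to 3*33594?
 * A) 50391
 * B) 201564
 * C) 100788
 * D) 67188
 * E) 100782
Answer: E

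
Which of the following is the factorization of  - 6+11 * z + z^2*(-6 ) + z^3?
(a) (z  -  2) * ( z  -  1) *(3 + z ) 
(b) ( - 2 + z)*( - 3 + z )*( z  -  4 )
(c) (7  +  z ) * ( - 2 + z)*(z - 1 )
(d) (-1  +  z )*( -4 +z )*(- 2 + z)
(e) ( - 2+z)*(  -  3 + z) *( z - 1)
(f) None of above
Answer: e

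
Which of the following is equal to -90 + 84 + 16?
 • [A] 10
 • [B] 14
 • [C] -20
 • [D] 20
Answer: A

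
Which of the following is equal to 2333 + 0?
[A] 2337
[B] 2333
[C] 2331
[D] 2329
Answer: B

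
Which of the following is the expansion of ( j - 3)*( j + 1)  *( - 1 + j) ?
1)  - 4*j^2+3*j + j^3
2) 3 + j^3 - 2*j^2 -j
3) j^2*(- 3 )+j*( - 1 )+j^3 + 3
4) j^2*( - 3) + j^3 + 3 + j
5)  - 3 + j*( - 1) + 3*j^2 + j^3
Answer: 3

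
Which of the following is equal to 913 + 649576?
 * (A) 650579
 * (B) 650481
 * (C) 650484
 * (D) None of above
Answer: D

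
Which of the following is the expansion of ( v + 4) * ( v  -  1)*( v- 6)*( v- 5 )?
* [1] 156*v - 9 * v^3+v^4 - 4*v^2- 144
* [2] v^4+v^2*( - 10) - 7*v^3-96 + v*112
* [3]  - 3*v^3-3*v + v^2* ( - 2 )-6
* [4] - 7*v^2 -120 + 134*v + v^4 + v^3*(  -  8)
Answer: 4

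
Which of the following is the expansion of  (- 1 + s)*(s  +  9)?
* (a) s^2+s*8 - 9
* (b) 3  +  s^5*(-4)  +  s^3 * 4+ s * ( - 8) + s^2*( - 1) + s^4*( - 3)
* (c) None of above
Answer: a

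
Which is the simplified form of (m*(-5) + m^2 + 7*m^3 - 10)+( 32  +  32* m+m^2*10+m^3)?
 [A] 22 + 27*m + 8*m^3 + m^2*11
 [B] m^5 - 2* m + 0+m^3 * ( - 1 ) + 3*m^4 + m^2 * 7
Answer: A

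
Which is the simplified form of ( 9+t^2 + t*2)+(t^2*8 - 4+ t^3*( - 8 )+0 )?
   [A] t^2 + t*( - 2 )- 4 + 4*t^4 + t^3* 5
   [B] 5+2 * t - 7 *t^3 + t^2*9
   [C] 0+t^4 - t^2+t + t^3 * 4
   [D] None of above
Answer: D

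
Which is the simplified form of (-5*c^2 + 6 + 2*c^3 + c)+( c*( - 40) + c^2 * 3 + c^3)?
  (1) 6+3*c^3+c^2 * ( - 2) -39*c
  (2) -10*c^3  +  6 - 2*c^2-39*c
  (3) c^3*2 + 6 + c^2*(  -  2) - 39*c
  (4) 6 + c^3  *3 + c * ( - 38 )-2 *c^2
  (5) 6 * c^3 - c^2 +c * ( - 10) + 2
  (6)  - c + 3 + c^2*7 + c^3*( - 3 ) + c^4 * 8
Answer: 1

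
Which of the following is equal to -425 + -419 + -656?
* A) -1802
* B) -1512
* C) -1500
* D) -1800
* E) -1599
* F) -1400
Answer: C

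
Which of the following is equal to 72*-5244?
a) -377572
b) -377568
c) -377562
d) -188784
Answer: b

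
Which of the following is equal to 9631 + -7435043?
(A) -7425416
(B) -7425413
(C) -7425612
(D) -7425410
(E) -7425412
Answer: E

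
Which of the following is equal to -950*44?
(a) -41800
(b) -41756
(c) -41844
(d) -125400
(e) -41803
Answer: a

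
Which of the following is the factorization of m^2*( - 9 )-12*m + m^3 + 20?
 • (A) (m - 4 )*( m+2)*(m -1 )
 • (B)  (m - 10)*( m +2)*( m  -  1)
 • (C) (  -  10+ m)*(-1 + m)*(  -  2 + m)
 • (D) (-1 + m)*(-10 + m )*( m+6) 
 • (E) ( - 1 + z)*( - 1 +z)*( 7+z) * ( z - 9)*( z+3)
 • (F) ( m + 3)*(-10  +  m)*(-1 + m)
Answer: B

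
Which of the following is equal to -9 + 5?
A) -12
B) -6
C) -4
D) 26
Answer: C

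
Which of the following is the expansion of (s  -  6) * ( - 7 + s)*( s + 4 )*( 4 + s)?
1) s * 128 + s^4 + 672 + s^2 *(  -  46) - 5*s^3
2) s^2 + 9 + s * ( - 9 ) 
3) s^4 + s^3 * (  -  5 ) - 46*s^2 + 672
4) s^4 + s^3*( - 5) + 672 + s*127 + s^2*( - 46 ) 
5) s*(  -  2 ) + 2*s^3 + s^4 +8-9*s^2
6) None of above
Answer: 1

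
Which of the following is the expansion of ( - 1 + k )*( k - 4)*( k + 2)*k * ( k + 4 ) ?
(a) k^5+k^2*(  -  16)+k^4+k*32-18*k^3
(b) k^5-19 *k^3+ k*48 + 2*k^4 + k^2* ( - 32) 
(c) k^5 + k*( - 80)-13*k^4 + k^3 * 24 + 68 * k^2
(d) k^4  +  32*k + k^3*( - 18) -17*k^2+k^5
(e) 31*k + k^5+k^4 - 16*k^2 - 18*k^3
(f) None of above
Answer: a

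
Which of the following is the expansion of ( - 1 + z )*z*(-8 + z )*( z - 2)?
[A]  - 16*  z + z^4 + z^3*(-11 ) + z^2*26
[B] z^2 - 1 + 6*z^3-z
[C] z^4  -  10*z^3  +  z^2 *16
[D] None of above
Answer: A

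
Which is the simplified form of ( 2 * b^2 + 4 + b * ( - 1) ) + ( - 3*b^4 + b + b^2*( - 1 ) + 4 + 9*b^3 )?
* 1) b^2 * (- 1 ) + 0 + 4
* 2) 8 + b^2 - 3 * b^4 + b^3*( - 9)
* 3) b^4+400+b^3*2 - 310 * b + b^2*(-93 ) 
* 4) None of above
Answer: 4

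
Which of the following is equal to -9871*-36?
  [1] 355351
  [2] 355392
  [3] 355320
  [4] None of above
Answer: 4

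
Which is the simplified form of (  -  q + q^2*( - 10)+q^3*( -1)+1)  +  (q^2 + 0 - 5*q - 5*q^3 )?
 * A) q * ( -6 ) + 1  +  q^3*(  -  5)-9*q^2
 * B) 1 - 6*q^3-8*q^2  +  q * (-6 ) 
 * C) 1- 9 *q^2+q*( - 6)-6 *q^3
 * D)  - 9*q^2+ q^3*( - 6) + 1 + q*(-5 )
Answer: C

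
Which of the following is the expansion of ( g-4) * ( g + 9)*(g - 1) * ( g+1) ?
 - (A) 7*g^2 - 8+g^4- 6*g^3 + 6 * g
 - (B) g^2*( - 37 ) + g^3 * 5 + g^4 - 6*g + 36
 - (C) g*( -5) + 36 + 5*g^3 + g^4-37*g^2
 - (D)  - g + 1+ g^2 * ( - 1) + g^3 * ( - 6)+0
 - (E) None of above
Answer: C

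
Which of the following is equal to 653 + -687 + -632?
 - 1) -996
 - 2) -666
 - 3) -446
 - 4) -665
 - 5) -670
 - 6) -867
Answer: 2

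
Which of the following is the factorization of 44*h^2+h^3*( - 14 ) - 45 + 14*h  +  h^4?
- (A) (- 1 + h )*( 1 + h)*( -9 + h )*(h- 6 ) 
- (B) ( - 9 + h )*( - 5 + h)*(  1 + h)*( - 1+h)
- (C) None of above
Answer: B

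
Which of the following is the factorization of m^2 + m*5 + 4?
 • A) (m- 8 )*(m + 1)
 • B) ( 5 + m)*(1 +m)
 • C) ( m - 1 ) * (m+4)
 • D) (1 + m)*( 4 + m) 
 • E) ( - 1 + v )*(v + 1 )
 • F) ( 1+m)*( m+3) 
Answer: D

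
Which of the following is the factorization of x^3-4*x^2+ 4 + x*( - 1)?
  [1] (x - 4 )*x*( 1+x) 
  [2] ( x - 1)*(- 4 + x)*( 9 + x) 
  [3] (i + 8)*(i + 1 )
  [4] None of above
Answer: 4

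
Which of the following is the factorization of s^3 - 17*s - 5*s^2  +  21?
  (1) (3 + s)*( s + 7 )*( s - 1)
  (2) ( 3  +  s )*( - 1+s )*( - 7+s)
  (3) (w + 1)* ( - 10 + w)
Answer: 2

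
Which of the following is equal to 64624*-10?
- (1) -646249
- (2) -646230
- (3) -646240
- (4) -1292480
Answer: 3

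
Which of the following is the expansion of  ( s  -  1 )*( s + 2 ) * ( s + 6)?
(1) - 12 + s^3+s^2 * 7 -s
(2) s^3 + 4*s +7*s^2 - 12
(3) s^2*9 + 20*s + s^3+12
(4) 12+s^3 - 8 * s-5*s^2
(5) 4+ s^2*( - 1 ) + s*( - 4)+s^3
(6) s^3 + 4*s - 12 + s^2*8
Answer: 2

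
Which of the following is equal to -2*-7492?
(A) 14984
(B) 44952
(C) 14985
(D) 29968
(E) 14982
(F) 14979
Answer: A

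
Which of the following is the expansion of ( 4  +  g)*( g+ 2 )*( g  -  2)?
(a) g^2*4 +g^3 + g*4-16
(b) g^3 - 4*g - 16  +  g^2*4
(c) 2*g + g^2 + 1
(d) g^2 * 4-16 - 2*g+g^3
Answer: b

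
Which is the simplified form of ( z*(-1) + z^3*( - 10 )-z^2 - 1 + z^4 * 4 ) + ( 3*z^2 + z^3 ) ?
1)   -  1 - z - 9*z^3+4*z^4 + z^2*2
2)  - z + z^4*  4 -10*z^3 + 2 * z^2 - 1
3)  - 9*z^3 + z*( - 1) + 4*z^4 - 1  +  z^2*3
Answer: 1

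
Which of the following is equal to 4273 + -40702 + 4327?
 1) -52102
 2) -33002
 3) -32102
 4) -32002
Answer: 3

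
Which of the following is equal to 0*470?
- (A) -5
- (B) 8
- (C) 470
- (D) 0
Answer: D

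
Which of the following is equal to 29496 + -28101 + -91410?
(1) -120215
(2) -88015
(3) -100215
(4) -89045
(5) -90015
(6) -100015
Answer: 5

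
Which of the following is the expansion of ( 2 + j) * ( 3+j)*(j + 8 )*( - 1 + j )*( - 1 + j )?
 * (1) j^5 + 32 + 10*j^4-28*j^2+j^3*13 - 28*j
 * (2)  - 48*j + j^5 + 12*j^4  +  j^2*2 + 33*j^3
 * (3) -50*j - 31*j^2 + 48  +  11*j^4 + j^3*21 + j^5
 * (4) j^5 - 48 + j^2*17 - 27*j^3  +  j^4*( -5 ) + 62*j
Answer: 3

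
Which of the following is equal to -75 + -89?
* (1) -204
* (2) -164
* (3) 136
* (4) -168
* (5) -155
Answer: 2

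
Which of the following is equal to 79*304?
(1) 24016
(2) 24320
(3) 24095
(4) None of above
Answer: 1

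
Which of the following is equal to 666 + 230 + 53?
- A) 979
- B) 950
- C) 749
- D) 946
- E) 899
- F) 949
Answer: F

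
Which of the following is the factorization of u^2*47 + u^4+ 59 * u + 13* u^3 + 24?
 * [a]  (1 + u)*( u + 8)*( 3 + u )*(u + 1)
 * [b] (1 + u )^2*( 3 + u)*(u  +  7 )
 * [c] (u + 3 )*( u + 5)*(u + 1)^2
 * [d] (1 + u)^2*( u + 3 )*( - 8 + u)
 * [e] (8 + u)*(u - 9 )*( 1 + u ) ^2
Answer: a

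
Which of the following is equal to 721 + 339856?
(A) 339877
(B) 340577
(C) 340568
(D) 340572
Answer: B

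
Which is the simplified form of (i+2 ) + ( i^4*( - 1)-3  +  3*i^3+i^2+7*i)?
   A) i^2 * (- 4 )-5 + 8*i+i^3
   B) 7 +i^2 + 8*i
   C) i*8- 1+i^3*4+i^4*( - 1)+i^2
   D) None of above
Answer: D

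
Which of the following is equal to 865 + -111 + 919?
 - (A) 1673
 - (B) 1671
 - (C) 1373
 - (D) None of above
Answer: A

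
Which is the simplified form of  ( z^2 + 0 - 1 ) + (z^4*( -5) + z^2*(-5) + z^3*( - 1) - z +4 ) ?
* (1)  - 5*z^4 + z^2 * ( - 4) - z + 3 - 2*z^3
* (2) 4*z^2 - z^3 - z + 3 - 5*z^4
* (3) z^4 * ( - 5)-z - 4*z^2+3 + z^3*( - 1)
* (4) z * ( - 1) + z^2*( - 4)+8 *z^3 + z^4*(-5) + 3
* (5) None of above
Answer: 3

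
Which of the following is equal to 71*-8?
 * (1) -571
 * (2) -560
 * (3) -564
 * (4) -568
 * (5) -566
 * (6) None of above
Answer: 4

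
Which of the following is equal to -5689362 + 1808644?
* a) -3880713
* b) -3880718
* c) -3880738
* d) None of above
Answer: b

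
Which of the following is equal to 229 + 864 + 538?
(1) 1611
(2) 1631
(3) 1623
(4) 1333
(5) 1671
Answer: 2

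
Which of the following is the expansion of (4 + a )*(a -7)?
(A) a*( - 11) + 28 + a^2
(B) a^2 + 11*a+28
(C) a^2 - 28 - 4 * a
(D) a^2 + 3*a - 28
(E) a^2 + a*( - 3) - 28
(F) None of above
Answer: E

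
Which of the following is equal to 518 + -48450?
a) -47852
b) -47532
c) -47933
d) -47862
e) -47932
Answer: e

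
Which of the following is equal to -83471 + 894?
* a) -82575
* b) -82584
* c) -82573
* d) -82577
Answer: d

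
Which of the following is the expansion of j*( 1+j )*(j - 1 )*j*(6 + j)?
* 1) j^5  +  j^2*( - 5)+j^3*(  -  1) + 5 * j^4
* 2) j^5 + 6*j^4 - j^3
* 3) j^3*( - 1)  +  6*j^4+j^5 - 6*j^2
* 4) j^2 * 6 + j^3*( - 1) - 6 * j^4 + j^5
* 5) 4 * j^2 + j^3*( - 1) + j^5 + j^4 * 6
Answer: 3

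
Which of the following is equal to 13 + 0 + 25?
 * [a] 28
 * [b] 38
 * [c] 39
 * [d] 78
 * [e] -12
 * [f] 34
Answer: b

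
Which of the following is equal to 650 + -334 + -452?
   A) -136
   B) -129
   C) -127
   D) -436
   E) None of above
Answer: A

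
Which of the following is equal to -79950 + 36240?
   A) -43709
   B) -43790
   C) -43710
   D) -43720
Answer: C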